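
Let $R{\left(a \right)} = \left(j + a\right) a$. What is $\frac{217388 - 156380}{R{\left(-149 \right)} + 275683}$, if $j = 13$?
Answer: $\frac{20336}{98649} \approx 0.20615$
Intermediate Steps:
$R{\left(a \right)} = a \left(13 + a\right)$ ($R{\left(a \right)} = \left(13 + a\right) a = a \left(13 + a\right)$)
$\frac{217388 - 156380}{R{\left(-149 \right)} + 275683} = \frac{217388 - 156380}{- 149 \left(13 - 149\right) + 275683} = \frac{61008}{\left(-149\right) \left(-136\right) + 275683} = \frac{61008}{20264 + 275683} = \frac{61008}{295947} = 61008 \cdot \frac{1}{295947} = \frac{20336}{98649}$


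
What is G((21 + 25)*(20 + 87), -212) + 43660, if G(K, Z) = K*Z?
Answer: -999804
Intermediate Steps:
G((21 + 25)*(20 + 87), -212) + 43660 = ((21 + 25)*(20 + 87))*(-212) + 43660 = (46*107)*(-212) + 43660 = 4922*(-212) + 43660 = -1043464 + 43660 = -999804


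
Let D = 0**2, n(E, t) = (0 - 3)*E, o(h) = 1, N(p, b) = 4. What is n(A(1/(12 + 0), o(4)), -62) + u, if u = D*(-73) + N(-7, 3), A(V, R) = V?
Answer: 15/4 ≈ 3.7500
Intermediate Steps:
n(E, t) = -3*E
D = 0
u = 4 (u = 0*(-73) + 4 = 0 + 4 = 4)
n(A(1/(12 + 0), o(4)), -62) + u = -3/(12 + 0) + 4 = -3/12 + 4 = -3*1/12 + 4 = -1/4 + 4 = 15/4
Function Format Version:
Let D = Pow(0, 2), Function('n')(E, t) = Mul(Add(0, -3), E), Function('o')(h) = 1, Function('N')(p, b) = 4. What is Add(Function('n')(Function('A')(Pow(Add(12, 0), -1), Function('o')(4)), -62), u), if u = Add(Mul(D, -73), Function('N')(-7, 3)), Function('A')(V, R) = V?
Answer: Rational(15, 4) ≈ 3.7500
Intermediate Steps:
Function('n')(E, t) = Mul(-3, E)
D = 0
u = 4 (u = Add(Mul(0, -73), 4) = Add(0, 4) = 4)
Add(Function('n')(Function('A')(Pow(Add(12, 0), -1), Function('o')(4)), -62), u) = Add(Mul(-3, Pow(Add(12, 0), -1)), 4) = Add(Mul(-3, Pow(12, -1)), 4) = Add(Mul(-3, Rational(1, 12)), 4) = Add(Rational(-1, 4), 4) = Rational(15, 4)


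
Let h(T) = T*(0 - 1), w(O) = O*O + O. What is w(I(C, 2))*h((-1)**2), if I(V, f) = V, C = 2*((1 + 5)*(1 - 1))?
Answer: 0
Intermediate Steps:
C = 0 (C = 2*(6*0) = 2*0 = 0)
w(O) = O + O**2 (w(O) = O**2 + O = O + O**2)
h(T) = -T (h(T) = T*(-1) = -T)
w(I(C, 2))*h((-1)**2) = (0*(1 + 0))*(-1*(-1)**2) = (0*1)*(-1*1) = 0*(-1) = 0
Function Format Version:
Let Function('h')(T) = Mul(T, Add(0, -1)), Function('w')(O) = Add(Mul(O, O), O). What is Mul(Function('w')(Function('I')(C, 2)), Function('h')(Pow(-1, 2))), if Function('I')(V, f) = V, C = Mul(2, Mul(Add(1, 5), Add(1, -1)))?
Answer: 0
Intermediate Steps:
C = 0 (C = Mul(2, Mul(6, 0)) = Mul(2, 0) = 0)
Function('w')(O) = Add(O, Pow(O, 2)) (Function('w')(O) = Add(Pow(O, 2), O) = Add(O, Pow(O, 2)))
Function('h')(T) = Mul(-1, T) (Function('h')(T) = Mul(T, -1) = Mul(-1, T))
Mul(Function('w')(Function('I')(C, 2)), Function('h')(Pow(-1, 2))) = Mul(Mul(0, Add(1, 0)), Mul(-1, Pow(-1, 2))) = Mul(Mul(0, 1), Mul(-1, 1)) = Mul(0, -1) = 0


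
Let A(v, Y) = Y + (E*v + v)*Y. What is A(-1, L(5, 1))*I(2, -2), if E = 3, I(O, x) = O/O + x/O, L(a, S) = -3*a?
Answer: 0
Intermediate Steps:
I(O, x) = 1 + x/O
A(v, Y) = Y + 4*Y*v (A(v, Y) = Y + (3*v + v)*Y = Y + (4*v)*Y = Y + 4*Y*v)
A(-1, L(5, 1))*I(2, -2) = ((-3*5)*(1 + 4*(-1)))*((2 - 2)/2) = (-15*(1 - 4))*((½)*0) = -15*(-3)*0 = 45*0 = 0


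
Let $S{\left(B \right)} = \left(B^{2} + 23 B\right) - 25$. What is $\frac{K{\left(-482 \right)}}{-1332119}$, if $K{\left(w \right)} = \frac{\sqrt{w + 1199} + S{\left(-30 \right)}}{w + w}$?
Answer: $\frac{185}{1284162716} + \frac{\sqrt{717}}{1284162716} \approx 1.6491 \cdot 10^{-7}$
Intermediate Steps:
$S{\left(B \right)} = -25 + B^{2} + 23 B$
$K{\left(w \right)} = \frac{185 + \sqrt{1199 + w}}{2 w}$ ($K{\left(w \right)} = \frac{\sqrt{w + 1199} + \left(-25 + \left(-30\right)^{2} + 23 \left(-30\right)\right)}{w + w} = \frac{\sqrt{1199 + w} - -185}{2 w} = \left(\sqrt{1199 + w} + 185\right) \frac{1}{2 w} = \left(185 + \sqrt{1199 + w}\right) \frac{1}{2 w} = \frac{185 + \sqrt{1199 + w}}{2 w}$)
$\frac{K{\left(-482 \right)}}{-1332119} = \frac{\frac{1}{2} \frac{1}{-482} \left(185 + \sqrt{1199 - 482}\right)}{-1332119} = \frac{1}{2} \left(- \frac{1}{482}\right) \left(185 + \sqrt{717}\right) \left(- \frac{1}{1332119}\right) = \left(- \frac{185}{964} - \frac{\sqrt{717}}{964}\right) \left(- \frac{1}{1332119}\right) = \frac{185}{1284162716} + \frac{\sqrt{717}}{1284162716}$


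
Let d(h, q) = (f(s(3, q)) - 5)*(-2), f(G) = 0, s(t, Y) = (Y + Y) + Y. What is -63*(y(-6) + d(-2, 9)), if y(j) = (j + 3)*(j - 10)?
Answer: -3654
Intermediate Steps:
s(t, Y) = 3*Y (s(t, Y) = 2*Y + Y = 3*Y)
d(h, q) = 10 (d(h, q) = (0 - 5)*(-2) = -5*(-2) = 10)
y(j) = (-10 + j)*(3 + j) (y(j) = (3 + j)*(-10 + j) = (-10 + j)*(3 + j))
-63*(y(-6) + d(-2, 9)) = -63*((-30 + (-6)**2 - 7*(-6)) + 10) = -63*((-30 + 36 + 42) + 10) = -63*(48 + 10) = -63*58 = -3654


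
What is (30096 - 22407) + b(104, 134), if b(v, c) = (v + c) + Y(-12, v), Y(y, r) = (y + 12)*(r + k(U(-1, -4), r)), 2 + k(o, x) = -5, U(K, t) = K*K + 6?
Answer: 7927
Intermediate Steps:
U(K, t) = 6 + K² (U(K, t) = K² + 6 = 6 + K²)
k(o, x) = -7 (k(o, x) = -2 - 5 = -7)
Y(y, r) = (-7 + r)*(12 + y) (Y(y, r) = (y + 12)*(r - 7) = (12 + y)*(-7 + r) = (-7 + r)*(12 + y))
b(v, c) = c + v (b(v, c) = (v + c) + (-84 - 7*(-12) + 12*v + v*(-12)) = (c + v) + (-84 + 84 + 12*v - 12*v) = (c + v) + 0 = c + v)
(30096 - 22407) + b(104, 134) = (30096 - 22407) + (134 + 104) = 7689 + 238 = 7927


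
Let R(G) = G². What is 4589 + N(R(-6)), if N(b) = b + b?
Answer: 4661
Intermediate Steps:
N(b) = 2*b
4589 + N(R(-6)) = 4589 + 2*(-6)² = 4589 + 2*36 = 4589 + 72 = 4661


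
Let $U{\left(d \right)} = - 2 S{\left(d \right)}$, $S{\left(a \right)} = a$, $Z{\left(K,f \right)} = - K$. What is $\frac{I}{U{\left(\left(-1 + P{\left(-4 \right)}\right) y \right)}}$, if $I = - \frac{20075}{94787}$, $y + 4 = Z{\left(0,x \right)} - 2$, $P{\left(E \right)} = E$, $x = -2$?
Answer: $\frac{365}{103404} \approx 0.0035298$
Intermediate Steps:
$y = -6$ ($y = -4 - 2 = -6$)
$I = - \frac{1825}{8617}$ ($I = \left(-20075\right) \frac{1}{94787} = - \frac{1825}{8617} \approx -0.21179$)
$U{\left(d \right)} = - 2 d$
$\frac{I}{U{\left(\left(-1 + P{\left(-4 \right)}\right) y \right)}} = - \frac{1825}{8617 \left(- 2 \left(-1 - 4\right) \left(-6\right)\right)} = - \frac{1825}{8617 \left(- 2 \left(\left(-5\right) \left(-6\right)\right)\right)} = - \frac{1825}{8617 \left(\left(-2\right) 30\right)} = - \frac{1825}{8617 \left(-60\right)} = \left(- \frac{1825}{8617}\right) \left(- \frac{1}{60}\right) = \frac{365}{103404}$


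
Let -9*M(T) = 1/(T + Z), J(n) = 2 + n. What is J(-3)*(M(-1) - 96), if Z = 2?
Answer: 865/9 ≈ 96.111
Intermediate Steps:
M(T) = -1/(9*(2 + T)) (M(T) = -1/(9*(T + 2)) = -1/(9*(2 + T)))
J(-3)*(M(-1) - 96) = (2 - 3)*(-1/(18 + 9*(-1)) - 96) = -(-1/(18 - 9) - 96) = -(-1/9 - 96) = -(-1*⅑ - 96) = -(-⅑ - 96) = -1*(-865/9) = 865/9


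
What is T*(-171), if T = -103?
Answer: 17613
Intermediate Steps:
T*(-171) = -103*(-171) = 17613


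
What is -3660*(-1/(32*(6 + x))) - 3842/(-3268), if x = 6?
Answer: 279921/26144 ≈ 10.707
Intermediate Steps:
-3660*(-1/(32*(6 + x))) - 3842/(-3268) = -3660*(-1/(32*(6 + 6))) - 3842/(-3268) = -3660/((-32*12)) - 3842*(-1/3268) = -3660/(-384) + 1921/1634 = -3660*(-1/384) + 1921/1634 = 305/32 + 1921/1634 = 279921/26144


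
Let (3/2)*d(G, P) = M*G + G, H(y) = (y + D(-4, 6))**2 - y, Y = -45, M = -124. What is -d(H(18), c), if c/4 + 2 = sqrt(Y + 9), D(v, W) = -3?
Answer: 16974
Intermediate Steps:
H(y) = (-3 + y)**2 - y (H(y) = (y - 3)**2 - y = (-3 + y)**2 - y)
c = -8 + 24*I (c = -8 + 4*sqrt(-45 + 9) = -8 + 4*sqrt(-36) = -8 + 4*(6*I) = -8 + 24*I ≈ -8.0 + 24.0*I)
d(G, P) = -82*G (d(G, P) = 2*(-124*G + G)/3 = 2*(-123*G)/3 = -82*G)
-d(H(18), c) = -(-82)*((-3 + 18)**2 - 1*18) = -(-82)*(15**2 - 18) = -(-82)*(225 - 18) = -(-82)*207 = -1*(-16974) = 16974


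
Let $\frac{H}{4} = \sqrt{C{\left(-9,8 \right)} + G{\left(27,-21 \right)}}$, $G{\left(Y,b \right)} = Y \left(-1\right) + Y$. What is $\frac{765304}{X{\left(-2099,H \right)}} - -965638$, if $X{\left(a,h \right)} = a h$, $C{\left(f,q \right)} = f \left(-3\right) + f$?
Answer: $965638 - \frac{95663 \sqrt{2}}{6297} \approx 9.6562 \cdot 10^{5}$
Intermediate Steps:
$C{\left(f,q \right)} = - 2 f$ ($C{\left(f,q \right)} = - 3 f + f = - 2 f$)
$G{\left(Y,b \right)} = 0$ ($G{\left(Y,b \right)} = - Y + Y = 0$)
$H = 12 \sqrt{2}$ ($H = 4 \sqrt{\left(-2\right) \left(-9\right) + 0} = 4 \sqrt{18 + 0} = 4 \sqrt{18} = 4 \cdot 3 \sqrt{2} = 12 \sqrt{2} \approx 16.971$)
$\frac{765304}{X{\left(-2099,H \right)}} - -965638 = \frac{765304}{\left(-2099\right) 12 \sqrt{2}} - -965638 = \frac{765304}{\left(-25188\right) \sqrt{2}} + 965638 = 765304 \left(- \frac{\sqrt{2}}{50376}\right) + 965638 = - \frac{95663 \sqrt{2}}{6297} + 965638 = 965638 - \frac{95663 \sqrt{2}}{6297}$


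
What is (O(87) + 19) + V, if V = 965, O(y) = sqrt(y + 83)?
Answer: 984 + sqrt(170) ≈ 997.04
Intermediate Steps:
O(y) = sqrt(83 + y)
(O(87) + 19) + V = (sqrt(83 + 87) + 19) + 965 = (sqrt(170) + 19) + 965 = (19 + sqrt(170)) + 965 = 984 + sqrt(170)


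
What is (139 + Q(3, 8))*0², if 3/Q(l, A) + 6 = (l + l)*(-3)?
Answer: 0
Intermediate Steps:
Q(l, A) = 3/(-6 - 6*l) (Q(l, A) = 3/(-6 + (l + l)*(-3)) = 3/(-6 + (2*l)*(-3)) = 3/(-6 - 6*l))
(139 + Q(3, 8))*0² = (139 - 1/(2 + 2*3))*0² = (139 - 1/(2 + 6))*0 = (139 - 1/8)*0 = (139 - 1*⅛)*0 = (139 - ⅛)*0 = (1111/8)*0 = 0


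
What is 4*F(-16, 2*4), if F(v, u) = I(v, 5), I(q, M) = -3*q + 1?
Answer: 196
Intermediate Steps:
I(q, M) = 1 - 3*q
F(v, u) = 1 - 3*v
4*F(-16, 2*4) = 4*(1 - 3*(-16)) = 4*(1 + 48) = 4*49 = 196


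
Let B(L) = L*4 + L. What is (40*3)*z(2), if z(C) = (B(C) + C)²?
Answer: 17280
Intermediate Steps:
B(L) = 5*L (B(L) = 4*L + L = 5*L)
z(C) = 36*C² (z(C) = (5*C + C)² = (6*C)² = 36*C²)
(40*3)*z(2) = (40*3)*(36*2²) = 120*(36*4) = 120*144 = 17280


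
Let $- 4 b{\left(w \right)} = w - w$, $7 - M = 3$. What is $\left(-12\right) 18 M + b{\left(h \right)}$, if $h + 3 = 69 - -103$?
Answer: $-864$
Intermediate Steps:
$M = 4$ ($M = 7 - 3 = 4$)
$h = 169$ ($h = -3 + \left(69 - -103\right) = -3 + \left(69 + 103\right) = -3 + 172 = 169$)
$b{\left(w \right)} = 0$ ($b{\left(w \right)} = - \frac{w - w}{4} = \left(- \frac{1}{4}\right) 0 = 0$)
$\left(-12\right) 18 M + b{\left(h \right)} = \left(-12\right) 18 \cdot 4 + 0 = \left(-216\right) 4 + 0 = -864 + 0 = -864$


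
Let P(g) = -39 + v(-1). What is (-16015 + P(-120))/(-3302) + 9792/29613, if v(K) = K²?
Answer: 169236891/32594042 ≈ 5.1923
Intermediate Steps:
P(g) = -38 (P(g) = -39 + (-1)² = -39 + 1 = -38)
(-16015 + P(-120))/(-3302) + 9792/29613 = (-16015 - 38)/(-3302) + 9792/29613 = -16053*(-1/3302) + 9792*(1/29613) = 16053/3302 + 3264/9871 = 169236891/32594042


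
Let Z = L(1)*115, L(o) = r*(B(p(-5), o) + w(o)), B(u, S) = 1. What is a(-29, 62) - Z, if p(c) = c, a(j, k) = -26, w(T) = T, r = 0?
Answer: -26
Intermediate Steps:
L(o) = 0 (L(o) = 0*(1 + o) = 0)
Z = 0 (Z = 0*115 = 0)
a(-29, 62) - Z = -26 - 1*0 = -26 + 0 = -26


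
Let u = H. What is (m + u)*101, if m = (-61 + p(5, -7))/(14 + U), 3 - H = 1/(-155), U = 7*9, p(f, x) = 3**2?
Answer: 2810022/11935 ≈ 235.44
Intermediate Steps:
p(f, x) = 9
U = 63
H = 466/155 (H = 3 - 1/(-155) = 3 - 1*(-1/155) = 3 + 1/155 = 466/155 ≈ 3.0065)
u = 466/155 ≈ 3.0065
m = -52/77 (m = (-61 + 9)/(14 + 63) = -52/77 ≈ -0.67532)
(m + u)*101 = (-52/77 + 466/155)*101 = (27822/11935)*101 = 2810022/11935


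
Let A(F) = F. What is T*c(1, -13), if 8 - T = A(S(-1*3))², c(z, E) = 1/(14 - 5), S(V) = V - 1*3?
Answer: -28/9 ≈ -3.1111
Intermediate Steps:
S(V) = -3 + V (S(V) = V - 3 = -3 + V)
c(z, E) = ⅑ (c(z, E) = 1/9 = ⅑)
T = -28 (T = 8 - (-3 - 1*3)² = 8 - (-3 - 3)² = 8 - 1*(-6)² = 8 - 1*36 = 8 - 36 = -28)
T*c(1, -13) = -28*⅑ = -28/9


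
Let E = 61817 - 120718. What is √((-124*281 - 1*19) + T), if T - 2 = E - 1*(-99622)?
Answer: 2*√1465 ≈ 76.551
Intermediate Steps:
E = -58901
T = 40723 (T = 2 + (-58901 - 1*(-99622)) = 2 + (-58901 + 99622) = 2 + 40721 = 40723)
√((-124*281 - 1*19) + T) = √((-124*281 - 1*19) + 40723) = √((-34844 - 19) + 40723) = √(-34863 + 40723) = √5860 = 2*√1465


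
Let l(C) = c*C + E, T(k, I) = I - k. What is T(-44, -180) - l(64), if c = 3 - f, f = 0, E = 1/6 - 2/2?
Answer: -1963/6 ≈ -327.17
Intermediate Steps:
E = -⅚ (E = 1*(⅙) - 2*½ = ⅙ - 1 = -⅚ ≈ -0.83333)
c = 3 (c = 3 - 1*0 = 3 + 0 = 3)
l(C) = -⅚ + 3*C (l(C) = 3*C - ⅚ = -⅚ + 3*C)
T(-44, -180) - l(64) = (-180 - 1*(-44)) - (-⅚ + 3*64) = (-180 + 44) - (-⅚ + 192) = -136 - 1*1147/6 = -136 - 1147/6 = -1963/6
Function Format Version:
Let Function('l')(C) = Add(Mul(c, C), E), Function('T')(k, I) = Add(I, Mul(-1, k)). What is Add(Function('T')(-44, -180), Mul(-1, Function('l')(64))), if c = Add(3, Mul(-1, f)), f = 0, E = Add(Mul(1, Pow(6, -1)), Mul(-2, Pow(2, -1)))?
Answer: Rational(-1963, 6) ≈ -327.17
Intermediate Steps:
E = Rational(-5, 6) (E = Add(Mul(1, Rational(1, 6)), Mul(-2, Rational(1, 2))) = Add(Rational(1, 6), -1) = Rational(-5, 6) ≈ -0.83333)
c = 3 (c = Add(3, Mul(-1, 0)) = Add(3, 0) = 3)
Function('l')(C) = Add(Rational(-5, 6), Mul(3, C)) (Function('l')(C) = Add(Mul(3, C), Rational(-5, 6)) = Add(Rational(-5, 6), Mul(3, C)))
Add(Function('T')(-44, -180), Mul(-1, Function('l')(64))) = Add(Add(-180, Mul(-1, -44)), Mul(-1, Add(Rational(-5, 6), Mul(3, 64)))) = Add(Add(-180, 44), Mul(-1, Add(Rational(-5, 6), 192))) = Add(-136, Mul(-1, Rational(1147, 6))) = Add(-136, Rational(-1147, 6)) = Rational(-1963, 6)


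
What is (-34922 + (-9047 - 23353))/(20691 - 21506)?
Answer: 67322/815 ≈ 82.604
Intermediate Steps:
(-34922 + (-9047 - 23353))/(20691 - 21506) = (-34922 - 32400)/(-815) = -67322*(-1/815) = 67322/815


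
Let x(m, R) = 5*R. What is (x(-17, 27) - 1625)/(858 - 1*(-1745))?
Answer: -1490/2603 ≈ -0.57242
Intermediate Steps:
(x(-17, 27) - 1625)/(858 - 1*(-1745)) = (5*27 - 1625)/(858 - 1*(-1745)) = (135 - 1625)/(858 + 1745) = -1490/2603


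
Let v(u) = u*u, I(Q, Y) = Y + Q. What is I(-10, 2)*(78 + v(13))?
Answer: -1976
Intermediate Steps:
I(Q, Y) = Q + Y
v(u) = u**2
I(-10, 2)*(78 + v(13)) = (-10 + 2)*(78 + 13**2) = -8*(78 + 169) = -8*247 = -1976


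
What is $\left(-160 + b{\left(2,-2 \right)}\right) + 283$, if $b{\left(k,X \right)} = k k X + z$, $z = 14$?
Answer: $129$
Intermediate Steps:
$b{\left(k,X \right)} = 14 + X k^{2}$ ($b{\left(k,X \right)} = k k X + 14 = k^{2} X + 14 = X k^{2} + 14 = 14 + X k^{2}$)
$\left(-160 + b{\left(2,-2 \right)}\right) + 283 = \left(-160 + \left(14 - 2 \cdot 2^{2}\right)\right) + 283 = \left(-160 + \left(14 - 8\right)\right) + 283 = \left(-160 + 6\right) + 283 = -154 + 283 = 129$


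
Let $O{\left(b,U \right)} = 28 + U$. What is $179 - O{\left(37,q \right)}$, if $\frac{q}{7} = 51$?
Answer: $-206$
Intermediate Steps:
$q = 357$ ($q = 7 \cdot 51 = 357$)
$179 - O{\left(37,q \right)} = 179 - \left(28 + 357\right) = 179 - 385 = -206$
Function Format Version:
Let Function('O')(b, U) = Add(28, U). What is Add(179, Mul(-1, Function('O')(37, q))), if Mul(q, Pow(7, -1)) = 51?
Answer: -206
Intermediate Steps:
q = 357 (q = Mul(7, 51) = 357)
Add(179, Mul(-1, Function('O')(37, q))) = Add(179, Mul(-1, Add(28, 357))) = Add(179, Mul(-1, 385)) = Add(179, -385) = -206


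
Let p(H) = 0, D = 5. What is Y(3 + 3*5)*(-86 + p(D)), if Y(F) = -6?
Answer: 516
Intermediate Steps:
Y(3 + 3*5)*(-86 + p(D)) = -6*(-86 + 0) = -6*(-86) = 516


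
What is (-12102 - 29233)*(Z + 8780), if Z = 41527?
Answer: -2079439845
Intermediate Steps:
(-12102 - 29233)*(Z + 8780) = (-12102 - 29233)*(41527 + 8780) = -41335*50307 = -2079439845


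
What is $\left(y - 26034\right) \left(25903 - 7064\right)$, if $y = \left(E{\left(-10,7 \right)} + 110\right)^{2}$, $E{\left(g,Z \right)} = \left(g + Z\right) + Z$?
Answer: $-245622882$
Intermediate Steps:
$E{\left(g,Z \right)} = g + 2 Z$ ($E{\left(g,Z \right)} = \left(Z + g\right) + Z = g + 2 Z$)
$y = 12996$ ($y = \left(\left(-10 + 2 \cdot 7\right) + 110\right)^{2} = \left(\left(-10 + 14\right) + 110\right)^{2} = \left(4 + 110\right)^{2} = 114^{2} = 12996$)
$\left(y - 26034\right) \left(25903 - 7064\right) = \left(12996 - 26034\right) \left(25903 - 7064\right) = \left(-13038\right) 18839 = -245622882$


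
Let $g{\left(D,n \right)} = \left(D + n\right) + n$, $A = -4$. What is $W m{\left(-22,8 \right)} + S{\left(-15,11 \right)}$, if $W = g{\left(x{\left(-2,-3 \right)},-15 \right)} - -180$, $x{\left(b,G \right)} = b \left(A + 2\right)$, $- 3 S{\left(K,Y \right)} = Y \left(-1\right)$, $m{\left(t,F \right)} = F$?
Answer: $\frac{3707}{3} \approx 1235.7$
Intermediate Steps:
$S{\left(K,Y \right)} = \frac{Y}{3}$ ($S{\left(K,Y \right)} = - \frac{Y \left(-1\right)}{3} = - \frac{\left(-1\right) Y}{3} = \frac{Y}{3}$)
$x{\left(b,G \right)} = - 2 b$ ($x{\left(b,G \right)} = b \left(-4 + 2\right) = b \left(-2\right) = - 2 b$)
$g{\left(D,n \right)} = D + 2 n$
$W = 154$ ($W = \left(\left(-2\right) \left(-2\right) + 2 \left(-15\right)\right) - -180 = \left(4 - 30\right) + 180 = -26 + 180 = 154$)
$W m{\left(-22,8 \right)} + S{\left(-15,11 \right)} = 154 \cdot 8 + \frac{1}{3} \cdot 11 = 1232 + \frac{11}{3} = \frac{3707}{3}$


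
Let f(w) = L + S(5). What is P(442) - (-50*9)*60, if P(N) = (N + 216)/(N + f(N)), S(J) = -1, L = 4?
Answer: 12015658/445 ≈ 27001.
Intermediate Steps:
f(w) = 3 (f(w) = 4 - 1 = 3)
P(N) = (216 + N)/(3 + N) (P(N) = (N + 216)/(N + 3) = (216 + N)/(3 + N))
P(442) - (-50*9)*60 = (216 + 442)/(3 + 442) - (-50*9)*60 = 658/445 - (-450)*60 = (1/445)*658 - 1*(-27000) = 658/445 + 27000 = 12015658/445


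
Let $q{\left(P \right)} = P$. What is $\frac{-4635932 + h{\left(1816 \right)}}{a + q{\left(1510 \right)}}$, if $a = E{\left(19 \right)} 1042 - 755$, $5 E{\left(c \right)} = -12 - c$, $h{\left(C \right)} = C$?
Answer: $\frac{23170580}{28527} \approx 812.23$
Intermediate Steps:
$E{\left(c \right)} = - \frac{12}{5} - \frac{c}{5}$ ($E{\left(c \right)} = \frac{-12 - c}{5} = - \frac{12}{5} - \frac{c}{5}$)
$a = - \frac{36077}{5}$ ($a = \left(- \frac{12}{5} - \frac{19}{5}\right) 1042 - 755 = \left(- \frac{31}{5}\right) 1042 - 755 = - \frac{32302}{5} - 755 = - \frac{36077}{5} \approx -7215.4$)
$\frac{-4635932 + h{\left(1816 \right)}}{a + q{\left(1510 \right)}} = \frac{-4635932 + 1816}{- \frac{36077}{5} + 1510} = - \frac{4634116}{- \frac{28527}{5}} = \left(-4634116\right) \left(- \frac{5}{28527}\right) = \frac{23170580}{28527}$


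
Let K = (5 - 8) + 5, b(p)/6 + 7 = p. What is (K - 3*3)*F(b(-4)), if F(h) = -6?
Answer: 42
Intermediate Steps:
b(p) = -42 + 6*p
K = 2 (K = -3 + 5 = 2)
(K - 3*3)*F(b(-4)) = (2 - 3*3)*(-6) = (2 - 9)*(-6) = -7*(-6) = 42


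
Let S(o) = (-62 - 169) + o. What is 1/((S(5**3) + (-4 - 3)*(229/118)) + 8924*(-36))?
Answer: -118/37923263 ≈ -3.1115e-6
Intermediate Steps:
S(o) = -231 + o
1/((S(5**3) + (-4 - 3)*(229/118)) + 8924*(-36)) = 1/(((-231 + 5**3) + (-4 - 3)*(229/118)) + 8924*(-36)) = 1/(((-231 + 125) - 1603/118) - 321264) = 1/((-106 - 7*229/118) - 321264) = 1/((-106 - 1603/118) - 321264) = 1/(-14111/118 - 321264) = 1/(-37923263/118) = -118/37923263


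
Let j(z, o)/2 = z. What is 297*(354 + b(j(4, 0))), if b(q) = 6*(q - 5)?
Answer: 110484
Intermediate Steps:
j(z, o) = 2*z
b(q) = -30 + 6*q (b(q) = 6*(-5 + q) = -30 + 6*q)
297*(354 + b(j(4, 0))) = 297*(354 + (-30 + 6*(2*4))) = 297*(354 + (-30 + 6*8)) = 297*(354 + (-30 + 48)) = 297*(354 + 18) = 297*372 = 110484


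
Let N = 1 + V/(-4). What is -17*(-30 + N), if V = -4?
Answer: 476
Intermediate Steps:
N = 2 (N = 1 - 4/(-4) = 1 - ¼*(-4) = 1 + 1 = 2)
-17*(-30 + N) = -17*(-30 + 2) = -17*(-28) = 476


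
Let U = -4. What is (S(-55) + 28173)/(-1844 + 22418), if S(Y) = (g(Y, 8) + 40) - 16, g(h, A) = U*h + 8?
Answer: 9475/6858 ≈ 1.3816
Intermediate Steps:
g(h, A) = 8 - 4*h (g(h, A) = -4*h + 8 = 8 - 4*h)
S(Y) = 32 - 4*Y (S(Y) = ((8 - 4*Y) + 40) - 16 = (48 - 4*Y) - 16 = 32 - 4*Y)
(S(-55) + 28173)/(-1844 + 22418) = ((32 - 4*(-55)) + 28173)/(-1844 + 22418) = ((32 + 220) + 28173)/20574 = (252 + 28173)*(1/20574) = 28425*(1/20574) = 9475/6858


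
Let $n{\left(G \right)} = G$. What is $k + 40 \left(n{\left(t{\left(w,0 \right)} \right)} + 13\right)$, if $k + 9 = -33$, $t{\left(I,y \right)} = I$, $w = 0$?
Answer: $478$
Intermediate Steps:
$k = -42$ ($k = -9 - 33 = -42$)
$k + 40 \left(n{\left(t{\left(w,0 \right)} \right)} + 13\right) = -42 + 40 \left(0 + 13\right) = -42 + 40 \cdot 13 = -42 + 520 = 478$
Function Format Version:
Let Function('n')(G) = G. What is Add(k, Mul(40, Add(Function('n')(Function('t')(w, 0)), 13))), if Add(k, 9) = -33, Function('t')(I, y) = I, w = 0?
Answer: 478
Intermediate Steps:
k = -42 (k = Add(-9, -33) = -42)
Add(k, Mul(40, Add(Function('n')(Function('t')(w, 0)), 13))) = Add(-42, Mul(40, Add(0, 13))) = Add(-42, Mul(40, 13)) = Add(-42, 520) = 478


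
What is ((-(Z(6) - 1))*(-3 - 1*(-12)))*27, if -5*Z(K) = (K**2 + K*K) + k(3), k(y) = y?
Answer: 3888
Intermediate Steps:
Z(K) = -3/5 - 2*K**2/5 (Z(K) = -((K**2 + K*K) + 3)/5 = -((K**2 + K**2) + 3)/5 = -(2*K**2 + 3)/5 = -(3 + 2*K**2)/5 = -3/5 - 2*K**2/5)
((-(Z(6) - 1))*(-3 - 1*(-12)))*27 = ((-((-3/5 - 2/5*6**2) - 1))*(-3 - 1*(-12)))*27 = ((-((-3/5 - 2/5*36) - 1))*(-3 + 12))*27 = (-((-3/5 - 72/5) - 1)*9)*27 = (-(-15 - 1)*9)*27 = (-1*(-16)*9)*27 = (16*9)*27 = 144*27 = 3888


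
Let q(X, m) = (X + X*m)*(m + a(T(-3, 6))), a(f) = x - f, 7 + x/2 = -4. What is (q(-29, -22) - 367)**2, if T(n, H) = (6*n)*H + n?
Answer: 1635070096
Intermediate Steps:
x = -22 (x = -14 + 2*(-4) = -14 - 8 = -22)
T(n, H) = n + 6*H*n (T(n, H) = 6*H*n + n = n + 6*H*n)
a(f) = -22 - f
q(X, m) = (89 + m)*(X + X*m) (q(X, m) = (X + X*m)*(m + (-22 - (-3)*(1 + 6*6))) = (X + X*m)*(m + (-22 - (-3)*(1 + 36))) = (X + X*m)*(m + (-22 - (-3)*37)) = (X + X*m)*(m + (-22 - 1*(-111))) = (X + X*m)*(m + (-22 + 111)) = (X + X*m)*(m + 89) = (X + X*m)*(89 + m) = (89 + m)*(X + X*m))
(q(-29, -22) - 367)**2 = (-29*(89 + (-22)**2 + 90*(-22)) - 367)**2 = (-29*(89 + 484 - 1980) - 367)**2 = (-29*(-1407) - 367)**2 = (40803 - 367)**2 = 40436**2 = 1635070096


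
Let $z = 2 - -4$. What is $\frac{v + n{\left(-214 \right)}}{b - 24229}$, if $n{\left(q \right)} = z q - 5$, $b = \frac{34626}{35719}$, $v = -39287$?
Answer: $\frac{1449334144}{865401025} \approx 1.6748$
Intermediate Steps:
$z = 6$ ($z = 2 + 4 = 6$)
$b = \frac{34626}{35719}$ ($b = 34626 \cdot \frac{1}{35719} = \frac{34626}{35719} \approx 0.9694$)
$n{\left(q \right)} = -5 + 6 q$ ($n{\left(q \right)} = 6 q - 5 = -5 + 6 q$)
$\frac{v + n{\left(-214 \right)}}{b - 24229} = \frac{-39287 + \left(-5 + 6 \left(-214\right)\right)}{\frac{34626}{35719} - 24229} = \frac{-39287 - 1289}{- \frac{865401025}{35719}} = \left(-39287 - 1289\right) \left(- \frac{35719}{865401025}\right) = \left(-40576\right) \left(- \frac{35719}{865401025}\right) = \frac{1449334144}{865401025}$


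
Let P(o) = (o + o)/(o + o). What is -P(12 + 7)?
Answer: -1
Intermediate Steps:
P(o) = 1 (P(o) = (2*o)/((2*o)) = (2*o)*(1/(2*o)) = 1)
-P(12 + 7) = -1*1 = -1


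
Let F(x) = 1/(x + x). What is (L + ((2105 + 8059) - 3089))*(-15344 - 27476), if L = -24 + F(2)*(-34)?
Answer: -301559850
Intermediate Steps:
F(x) = 1/(2*x)
L = -65/2 (L = -24 + ((½)/2)*(-34) = -24 + ((½)*(½))*(-34) = -24 + (¼)*(-34) = -24 - 17/2 = -65/2 ≈ -32.500)
(L + ((2105 + 8059) - 3089))*(-15344 - 27476) = (-65/2 + ((2105 + 8059) - 3089))*(-15344 - 27476) = (-65/2 + (10164 - 3089))*(-42820) = (-65/2 + 7075)*(-42820) = (14085/2)*(-42820) = -301559850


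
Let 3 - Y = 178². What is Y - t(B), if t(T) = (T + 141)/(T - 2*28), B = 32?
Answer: -760171/24 ≈ -31674.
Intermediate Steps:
Y = -31681 (Y = 3 - 1*178² = 3 - 1*31684 = 3 - 31684 = -31681)
t(T) = (141 + T)/(-56 + T) (t(T) = (141 + T)/(T - 56) = (141 + T)/(-56 + T))
Y - t(B) = -31681 - (141 + 32)/(-56 + 32) = -31681 - 173/(-24) = -31681 - (-1)*173/24 = -31681 - 1*(-173/24) = -31681 + 173/24 = -760171/24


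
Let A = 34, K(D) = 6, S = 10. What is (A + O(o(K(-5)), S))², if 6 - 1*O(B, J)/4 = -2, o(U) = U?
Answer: 4356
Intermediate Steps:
O(B, J) = 32 (O(B, J) = 24 - 4*(-2) = 24 + 8 = 32)
(A + O(o(K(-5)), S))² = (34 + 32)² = 66² = 4356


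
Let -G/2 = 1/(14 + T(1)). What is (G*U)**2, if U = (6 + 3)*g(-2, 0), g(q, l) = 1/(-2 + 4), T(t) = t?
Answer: 9/25 ≈ 0.36000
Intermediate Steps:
g(q, l) = 1/2
U = 9/2 (U = (6 + 3)*(1/2) = 9*(1/2) = 9/2 ≈ 4.5000)
G = -2/15 (G = -2/(14 + 1) = -2/15 ≈ -0.13333)
(G*U)**2 = (-2/15*9/2)**2 = (-3/5)**2 = 9/25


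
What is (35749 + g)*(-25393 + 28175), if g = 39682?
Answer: 209849042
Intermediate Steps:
(35749 + g)*(-25393 + 28175) = (35749 + 39682)*(-25393 + 28175) = 75431*2782 = 209849042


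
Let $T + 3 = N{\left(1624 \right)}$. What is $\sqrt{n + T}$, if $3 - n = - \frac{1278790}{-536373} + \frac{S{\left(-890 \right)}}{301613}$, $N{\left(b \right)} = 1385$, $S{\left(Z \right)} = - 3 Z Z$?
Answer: $\frac{\sqrt{4043530225471202916365695}}{53925689883} \approx 37.289$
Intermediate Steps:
$S{\left(Z \right)} = - 3 Z^{2}$
$n = \frac{1374214680577}{161777069649}$ ($n = 3 - \left(- \frac{1278790}{-536373} + \frac{\left(-3\right) \left(-890\right)^{2}}{301613}\right) = 3 - \left(\left(-1278790\right) \left(- \frac{1}{536373}\right) + \left(-3\right) 792100 \cdot \frac{1}{301613}\right) = 3 - \left(\frac{1278790}{536373} - \frac{2376300}{301613}\right) = 3 - - \frac{888883471630}{161777069649} = 3 + \frac{888883471630}{161777069649} = \frac{1374214680577}{161777069649} \approx 8.4945$)
$T = 1382$ ($T = -3 + 1385 = 1382$)
$\sqrt{n + T} = \sqrt{\frac{1374214680577}{161777069649} + 1382} = \sqrt{\frac{224950124935495}{161777069649}} = \frac{\sqrt{4043530225471202916365695}}{53925689883}$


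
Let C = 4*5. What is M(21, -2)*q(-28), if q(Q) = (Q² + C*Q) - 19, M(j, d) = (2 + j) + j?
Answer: 9020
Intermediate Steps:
C = 20
M(j, d) = 2 + 2*j
q(Q) = -19 + Q² + 20*Q (q(Q) = (Q² + 20*Q) - 19 = -19 + Q² + 20*Q)
M(21, -2)*q(-28) = (2 + 2*21)*(-19 + (-28)² + 20*(-28)) = (2 + 42)*(-19 + 784 - 560) = 44*205 = 9020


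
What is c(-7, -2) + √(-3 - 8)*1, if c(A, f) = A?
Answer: -7 + I*√11 ≈ -7.0 + 3.3166*I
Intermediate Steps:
c(-7, -2) + √(-3 - 8)*1 = -7 + √(-3 - 8)*1 = -7 + √(-11)*1 = -7 + (I*√11)*1 = -7 + I*√11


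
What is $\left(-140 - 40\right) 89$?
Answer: $-16020$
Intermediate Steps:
$\left(-140 - 40\right) 89 = \left(-180\right) 89 = -16020$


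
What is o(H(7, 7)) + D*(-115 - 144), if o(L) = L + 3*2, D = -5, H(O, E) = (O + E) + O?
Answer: 1322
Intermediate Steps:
H(O, E) = E + 2*O (H(O, E) = (E + O) + O = E + 2*O)
o(L) = 6 + L (o(L) = L + 6 = 6 + L)
o(H(7, 7)) + D*(-115 - 144) = (6 + (7 + 2*7)) - 5*(-115 - 144) = (6 + (7 + 14)) - 5*(-259) = (6 + 21) + 1295 = 27 + 1295 = 1322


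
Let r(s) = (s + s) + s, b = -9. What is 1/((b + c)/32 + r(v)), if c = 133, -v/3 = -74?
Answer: 8/5359 ≈ 0.0014928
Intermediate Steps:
v = 222 (v = -3*(-74) = 222)
r(s) = 3*s (r(s) = 2*s + s = 3*s)
1/((b + c)/32 + r(v)) = 1/((-9 + 133)/32 + 3*222) = 1/(124*(1/32) + 666) = 1/(31/8 + 666) = 1/(5359/8) = 8/5359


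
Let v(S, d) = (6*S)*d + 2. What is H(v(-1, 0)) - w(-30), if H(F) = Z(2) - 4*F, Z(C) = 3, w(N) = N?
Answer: 25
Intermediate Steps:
v(S, d) = 2 + 6*S*d (v(S, d) = 6*S*d + 2 = 2 + 6*S*d)
H(F) = 3 - 4*F
H(v(-1, 0)) - w(-30) = (3 - 4*(2 + 6*(-1)*0)) - 1*(-30) = (3 - 4*(2 + 0)) + 30 = (3 - 4*2) + 30 = (3 - 8) + 30 = -5 + 30 = 25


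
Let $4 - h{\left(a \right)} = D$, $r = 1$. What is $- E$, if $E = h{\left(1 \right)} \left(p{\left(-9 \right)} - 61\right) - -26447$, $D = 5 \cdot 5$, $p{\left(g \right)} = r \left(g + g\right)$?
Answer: $-28106$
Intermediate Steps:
$p{\left(g \right)} = 2 g$ ($p{\left(g \right)} = 1 \left(g + g\right) = 1 \cdot 2 g = 2 g$)
$D = 25$
$h{\left(a \right)} = -21$ ($h{\left(a \right)} = 4 - 25 = -21$)
$E = 28106$ ($E = - 21 \left(2 \left(-9\right) - 61\right) - -26447 = - 21 \left(-18 - 61\right) + 26447 = \left(-21\right) \left(-79\right) + 26447 = 1659 + 26447 = 28106$)
$- E = \left(-1\right) 28106 = -28106$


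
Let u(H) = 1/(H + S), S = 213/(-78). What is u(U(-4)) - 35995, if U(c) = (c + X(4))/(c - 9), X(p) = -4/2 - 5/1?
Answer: -1763781/49 ≈ -35996.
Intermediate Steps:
S = -71/26 (S = 213*(-1/78) = -71/26 ≈ -2.7308)
X(p) = -7 (X(p) = -4*½ - 5*1 = -2 - 5 = -7)
U(c) = (-7 + c)/(-9 + c) (U(c) = (c - 7)/(c - 9) = (-7 + c)/(-9 + c))
u(H) = 1/(-71/26 + H) (u(H) = 1/(H - 71/26) = 1/(-71/26 + H))
u(U(-4)) - 35995 = 26/(-71 + 26*((-7 - 4)/(-9 - 4))) - 35995 = 26/(-71 + 26*(-11/(-13))) - 35995 = 26/(-71 + 26*(-1/13*(-11))) - 35995 = 26/(-71 + 26*(11/13)) - 35995 = 26/(-71 + 22) - 35995 = 26/(-49) - 35995 = 26*(-1/49) - 35995 = -26/49 - 35995 = -1763781/49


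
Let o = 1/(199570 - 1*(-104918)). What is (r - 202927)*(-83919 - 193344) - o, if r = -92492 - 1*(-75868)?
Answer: 18535210353581543/304488 ≈ 6.0873e+10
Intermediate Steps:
r = -16624 (r = -92492 + 75868 = -16624)
o = 1/304488 (o = 1/(199570 + 104918) = 1/304488 ≈ 3.2842e-6)
(r - 202927)*(-83919 - 193344) - o = (-16624 - 202927)*(-83919 - 193344) - 1*1/304488 = -219551*(-277263) - 1/304488 = 60873368913 - 1/304488 = 18535210353581543/304488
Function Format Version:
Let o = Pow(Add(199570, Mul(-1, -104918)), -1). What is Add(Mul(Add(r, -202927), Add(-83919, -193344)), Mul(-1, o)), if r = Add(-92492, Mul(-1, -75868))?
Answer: Rational(18535210353581543, 304488) ≈ 6.0873e+10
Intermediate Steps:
r = -16624 (r = Add(-92492, 75868) = -16624)
o = Rational(1, 304488) (o = Pow(Add(199570, 104918), -1) = Pow(304488, -1) = Rational(1, 304488) ≈ 3.2842e-6)
Add(Mul(Add(r, -202927), Add(-83919, -193344)), Mul(-1, o)) = Add(Mul(Add(-16624, -202927), Add(-83919, -193344)), Mul(-1, Rational(1, 304488))) = Add(Mul(-219551, -277263), Rational(-1, 304488)) = Add(60873368913, Rational(-1, 304488)) = Rational(18535210353581543, 304488)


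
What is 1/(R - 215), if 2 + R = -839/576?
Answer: -576/125831 ≈ -0.0045776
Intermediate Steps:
R = -1991/576 (R = -2 - 839/576 = -1991/576 ≈ -3.4566)
1/(R - 215) = 1/(-1991/576 - 215) = 1/(-125831/576) = -576/125831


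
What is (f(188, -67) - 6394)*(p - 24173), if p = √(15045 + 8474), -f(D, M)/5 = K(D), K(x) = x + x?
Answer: 200007402 - 8274*√23519 ≈ 1.9874e+8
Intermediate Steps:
K(x) = 2*x
f(D, M) = -10*D
p = √23519 ≈ 153.36
(f(188, -67) - 6394)*(p - 24173) = (-10*188 - 6394)*(√23519 - 24173) = (-1880 - 6394)*(-24173 + √23519) = -8274*(-24173 + √23519) = 200007402 - 8274*√23519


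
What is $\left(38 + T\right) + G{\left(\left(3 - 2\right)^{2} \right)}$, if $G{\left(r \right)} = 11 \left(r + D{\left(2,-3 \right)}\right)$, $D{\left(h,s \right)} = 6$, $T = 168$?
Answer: $283$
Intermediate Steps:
$G{\left(r \right)} = 66 + 11 r$ ($G{\left(r \right)} = 11 \left(r + 6\right) = 11 \left(6 + r\right) = 66 + 11 r$)
$\left(38 + T\right) + G{\left(\left(3 - 2\right)^{2} \right)} = \left(38 + 168\right) + \left(66 + 11 \left(3 - 2\right)^{2}\right) = 206 + \left(66 + 11 \cdot 1^{2}\right) = 206 + \left(66 + 11 \cdot 1\right) = 206 + \left(66 + 11\right) = 206 + 77 = 283$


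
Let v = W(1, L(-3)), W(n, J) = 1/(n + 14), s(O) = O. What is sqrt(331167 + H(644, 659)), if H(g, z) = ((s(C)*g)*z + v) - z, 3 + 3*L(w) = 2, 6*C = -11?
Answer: I*sqrt(100699035)/15 ≈ 668.99*I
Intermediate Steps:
C = -11/6 (C = (1/6)*(-11) = -11/6 ≈ -1.8333)
L(w) = -1/3 (L(w) = -1 + (1/3)*2 = -1 + 2/3 = -1/3)
W(n, J) = 1/(14 + n)
v = 1/15 (v = 1/(14 + 1) = 1/15 ≈ 0.066667)
H(g, z) = 1/15 - z - 11*g*z/6 (H(g, z) = ((-11*g/6)*z + 1/15) - z = (-11*g*z/6 + 1/15) - z = (1/15 - 11*g*z/6) - z = 1/15 - z - 11*g*z/6)
sqrt(331167 + H(644, 659)) = sqrt(331167 + (1/15 - 1*659 - 11/6*644*659)) = sqrt(331167 + (1/15 - 659 - 2334178/3)) = sqrt(331167 - 11680774/15) = sqrt(-6713269/15) = I*sqrt(100699035)/15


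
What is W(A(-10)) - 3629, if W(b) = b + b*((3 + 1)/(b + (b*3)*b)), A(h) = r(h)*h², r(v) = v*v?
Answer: 191136375/30001 ≈ 6371.0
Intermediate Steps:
r(v) = v²
A(h) = h⁴ (A(h) = h²*h² = h⁴)
W(b) = b + 4*b/(b + 3*b²) (W(b) = b + b*(4/(b + (3*b)*b)) = b + b*(4/(b + 3*b²)) = b + 4*b/(b + 3*b²))
W(A(-10)) - 3629 = (4 + (-10)⁴ + 3*((-10)⁴)²)/(1 + 3*(-10)⁴) - 3629 = (4 + 10000 + 3*10000²)/(1 + 3*10000) - 3629 = (4 + 10000 + 3*100000000)/(1 + 30000) - 3629 = (4 + 10000 + 300000000)/30001 - 3629 = (1/30001)*300010004 - 3629 = 300010004/30001 - 3629 = 191136375/30001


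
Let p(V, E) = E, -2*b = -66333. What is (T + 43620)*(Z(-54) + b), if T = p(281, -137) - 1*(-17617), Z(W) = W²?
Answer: 2204640750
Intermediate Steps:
b = 66333/2 (b = -½*(-66333) = 66333/2 ≈ 33167.)
T = 17480 (T = -137 - 1*(-17617) = -137 + 17617 = 17480)
(T + 43620)*(Z(-54) + b) = (17480 + 43620)*((-54)² + 66333/2) = 61100*(2916 + 66333/2) = 61100*(72165/2) = 2204640750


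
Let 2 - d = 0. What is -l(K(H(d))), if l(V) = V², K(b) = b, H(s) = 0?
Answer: 0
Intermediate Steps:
d = 2 (d = 2 - 1*0 = 2 + 0 = 2)
-l(K(H(d))) = -1*0² = -1*0 = 0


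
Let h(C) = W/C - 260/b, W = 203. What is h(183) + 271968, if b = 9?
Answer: 149295181/549 ≈ 2.7194e+5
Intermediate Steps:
h(C) = -260/9 + 203/C (h(C) = 203/C - 260/9 = -260/9 + 203/C)
h(183) + 271968 = (-260/9 + 203/183) + 271968 = -15251/549 + 271968 = 149295181/549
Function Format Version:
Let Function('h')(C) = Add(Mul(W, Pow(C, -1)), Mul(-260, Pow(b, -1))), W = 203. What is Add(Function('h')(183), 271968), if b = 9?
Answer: Rational(149295181, 549) ≈ 2.7194e+5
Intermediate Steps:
Function('h')(C) = Add(Rational(-260, 9), Mul(203, Pow(C, -1))) (Function('h')(C) = Add(Mul(203, Pow(C, -1)), Mul(-260, Pow(9, -1))) = Add(Mul(203, Pow(C, -1)), Mul(-260, Rational(1, 9))) = Add(Mul(203, Pow(C, -1)), Rational(-260, 9)) = Add(Rational(-260, 9), Mul(203, Pow(C, -1))))
Add(Function('h')(183), 271968) = Add(Add(Rational(-260, 9), Mul(203, Pow(183, -1))), 271968) = Add(Add(Rational(-260, 9), Mul(203, Rational(1, 183))), 271968) = Add(Add(Rational(-260, 9), Rational(203, 183)), 271968) = Add(Rational(-15251, 549), 271968) = Rational(149295181, 549)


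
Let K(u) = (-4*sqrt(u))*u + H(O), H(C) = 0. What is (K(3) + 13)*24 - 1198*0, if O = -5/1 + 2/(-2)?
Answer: 312 - 288*sqrt(3) ≈ -186.83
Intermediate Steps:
O = -6 (O = -5*1 + 2*(-1/2) = -5 - 1 = -6)
K(u) = -4*u**(3/2) (K(u) = (-4*sqrt(u))*u + 0 = -4*u**(3/2) + 0 = -4*u**(3/2))
(K(3) + 13)*24 - 1198*0 = (-12*sqrt(3) + 13)*24 - 1198*0 = (-12*sqrt(3) + 13)*24 - 1*0 = (-12*sqrt(3) + 13)*24 + 0 = (13 - 12*sqrt(3))*24 + 0 = (312 - 288*sqrt(3)) + 0 = 312 - 288*sqrt(3)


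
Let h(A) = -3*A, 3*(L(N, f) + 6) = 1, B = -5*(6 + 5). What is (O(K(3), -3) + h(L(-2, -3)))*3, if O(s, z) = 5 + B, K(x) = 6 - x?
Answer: -99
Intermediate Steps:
B = -55 (B = -5*11 = -55)
L(N, f) = -17/3 (L(N, f) = -6 + (⅓)*1 = -6 + ⅓ = -17/3)
O(s, z) = -50 (O(s, z) = 5 - 55 = -50)
(O(K(3), -3) + h(L(-2, -3)))*3 = (-50 - 3*(-17/3))*3 = (-50 + 17)*3 = -33*3 = -99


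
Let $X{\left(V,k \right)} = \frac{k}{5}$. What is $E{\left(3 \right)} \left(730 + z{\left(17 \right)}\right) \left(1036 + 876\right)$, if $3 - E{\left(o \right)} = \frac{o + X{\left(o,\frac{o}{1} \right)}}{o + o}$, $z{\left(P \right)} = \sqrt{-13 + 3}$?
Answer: $3349824 + \frac{22944 i \sqrt{10}}{5} \approx 3.3498 \cdot 10^{6} + 14511.0 i$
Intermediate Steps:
$z{\left(P \right)} = i \sqrt{10}$ ($z{\left(P \right)} = \sqrt{-10} = i \sqrt{10}$)
$X{\left(V,k \right)} = \frac{k}{5}$ ($X{\left(V,k \right)} = k \frac{1}{5} = \frac{k}{5}$)
$E{\left(o \right)} = \frac{12}{5}$ ($E{\left(o \right)} = 3 - \frac{o + \frac{o 1^{-1}}{5}}{o + o} = 3 - \frac{o + \frac{o 1}{5}}{2 o} = 3 - \left(o + \frac{o}{5}\right) \frac{1}{2 o} = 3 - \frac{6 o}{5} \frac{1}{2 o} = 3 - \frac{3}{5} = \frac{12}{5}$)
$E{\left(3 \right)} \left(730 + z{\left(17 \right)}\right) \left(1036 + 876\right) = \frac{12 \left(730 + i \sqrt{10}\right) \left(1036 + 876\right)}{5} = \frac{12 \left(730 + i \sqrt{10}\right) 1912}{5} = \frac{12 \left(1395760 + 1912 i \sqrt{10}\right)}{5} = 3349824 + \frac{22944 i \sqrt{10}}{5}$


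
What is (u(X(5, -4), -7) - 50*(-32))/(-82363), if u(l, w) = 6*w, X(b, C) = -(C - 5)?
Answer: -1558/82363 ≈ -0.018916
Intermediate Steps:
X(b, C) = 5 - C (X(b, C) = -(-5 + C) = 5 - C)
(u(X(5, -4), -7) - 50*(-32))/(-82363) = (6*(-7) - 50*(-32))/(-82363) = (-42 + 1600)*(-1/82363) = 1558*(-1/82363) = -1558/82363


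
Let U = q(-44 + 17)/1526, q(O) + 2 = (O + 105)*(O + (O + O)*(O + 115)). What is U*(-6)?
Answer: 159756/109 ≈ 1465.7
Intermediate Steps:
q(O) = -2 + (105 + O)*(O + 2*O*(115 + O)) (q(O) = -2 + (O + 105)*(O + (O + O)*(O + 115)) = -2 + (105 + O)*(O + (2*O)*(115 + O)) = -2 + (105 + O)*(O + 2*O*(115 + O)))
U = -26626/109 (U = (-2 + 2*(-44 + 17)³ + 441*(-44 + 17)² + 24255*(-44 + 17))/1526 = (-2 + 2*(-27)³ + 441*(-27)² + 24255*(-27))*(1/1526) = (-2 + 2*(-19683) + 441*729 - 654885)*(1/1526) = (-2 - 39366 + 321489 - 654885)*(1/1526) = -372764*1/1526 = -26626/109 ≈ -244.28)
U*(-6) = -26626/109*(-6) = 159756/109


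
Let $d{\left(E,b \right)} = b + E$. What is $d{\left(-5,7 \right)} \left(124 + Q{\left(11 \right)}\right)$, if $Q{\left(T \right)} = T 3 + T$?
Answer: $336$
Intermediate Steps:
$d{\left(E,b \right)} = E + b$
$Q{\left(T \right)} = 4 T$ ($Q{\left(T \right)} = 3 T + T = 4 T$)
$d{\left(-5,7 \right)} \left(124 + Q{\left(11 \right)}\right) = \left(-5 + 7\right) \left(124 + 4 \cdot 11\right) = 2 \left(124 + 44\right) = 2 \cdot 168 = 336$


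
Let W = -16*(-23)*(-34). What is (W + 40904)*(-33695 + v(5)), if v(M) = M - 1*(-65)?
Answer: -954681000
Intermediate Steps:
W = -12512 (W = 368*(-34) = -12512)
v(M) = 65 + M (v(M) = M + 65 = 65 + M)
(W + 40904)*(-33695 + v(5)) = (-12512 + 40904)*(-33695 + (65 + 5)) = 28392*(-33695 + 70) = 28392*(-33625) = -954681000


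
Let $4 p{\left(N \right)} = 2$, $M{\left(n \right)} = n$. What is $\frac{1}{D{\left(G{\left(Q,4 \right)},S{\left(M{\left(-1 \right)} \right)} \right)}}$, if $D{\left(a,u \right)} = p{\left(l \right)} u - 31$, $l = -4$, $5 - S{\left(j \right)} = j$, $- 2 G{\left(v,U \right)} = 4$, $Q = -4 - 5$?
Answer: $- \frac{1}{28} \approx -0.035714$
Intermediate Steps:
$Q = -9$ ($Q = -4 - 5 = -9$)
$G{\left(v,U \right)} = -2$ ($G{\left(v,U \right)} = \left(- \frac{1}{2}\right) 4 = -2$)
$S{\left(j \right)} = 5 - j$
$p{\left(N \right)} = \frac{1}{2}$ ($p{\left(N \right)} = \frac{1}{4} \cdot 2 = \frac{1}{2}$)
$D{\left(a,u \right)} = -31 + \frac{u}{2}$ ($D{\left(a,u \right)} = \frac{u}{2} - 31 = -31 + \frac{u}{2}$)
$\frac{1}{D{\left(G{\left(Q,4 \right)},S{\left(M{\left(-1 \right)} \right)} \right)}} = \frac{1}{-31 + \frac{5 - -1}{2}} = \frac{1}{-31 + \frac{5 + 1}{2}} = \frac{1}{-31 + \frac{1}{2} \cdot 6} = \frac{1}{-31 + 3} = \frac{1}{-28} = - \frac{1}{28}$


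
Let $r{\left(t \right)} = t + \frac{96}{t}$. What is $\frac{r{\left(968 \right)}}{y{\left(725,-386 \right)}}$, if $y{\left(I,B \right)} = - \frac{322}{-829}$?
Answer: $\frac{48554530}{19481} \approx 2492.4$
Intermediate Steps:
$y{\left(I,B \right)} = \frac{322}{829}$ ($y{\left(I,B \right)} = \left(-322\right) \left(- \frac{1}{829}\right) = \frac{322}{829}$)
$\frac{r{\left(968 \right)}}{y{\left(725,-386 \right)}} = \frac{968 + \frac{96}{968}}{\frac{322}{829}} = \left(968 + 96 \cdot \frac{1}{968}\right) \frac{829}{322} = \left(968 + \frac{12}{121}\right) \frac{829}{322} = \frac{117140}{121} \cdot \frac{829}{322} = \frac{48554530}{19481}$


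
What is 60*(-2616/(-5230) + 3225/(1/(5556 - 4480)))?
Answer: 108891753696/523 ≈ 2.0821e+8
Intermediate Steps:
60*(-2616/(-5230) + 3225/(1/(5556 - 4480))) = 60*(-2616*(-1/5230) + 3225/(1/1076)) = 60*(1308/2615 + 3225/(1/1076)) = 60*(1308/2615 + 3225*1076) = 60*(1308/2615 + 3470100) = 60*(9074312808/2615) = 108891753696/523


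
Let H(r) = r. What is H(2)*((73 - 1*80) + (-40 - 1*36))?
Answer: -166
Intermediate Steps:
H(2)*((73 - 1*80) + (-40 - 1*36)) = 2*((73 - 1*80) + (-40 - 1*36)) = 2*((73 - 80) + (-40 - 36)) = 2*(-7 - 76) = 2*(-83) = -166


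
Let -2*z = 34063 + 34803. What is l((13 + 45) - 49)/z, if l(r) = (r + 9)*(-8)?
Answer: 144/34433 ≈ 0.0041820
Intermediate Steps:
z = -34433 (z = -(34063 + 34803)/2 = -½*68866 = -34433)
l(r) = -72 - 8*r (l(r) = (9 + r)*(-8) = -72 - 8*r)
l((13 + 45) - 49)/z = (-72 - 8*((13 + 45) - 49))/(-34433) = (-72 - 8*(58 - 49))*(-1/34433) = (-72 - 8*9)*(-1/34433) = (-72 - 72)*(-1/34433) = -144*(-1/34433) = 144/34433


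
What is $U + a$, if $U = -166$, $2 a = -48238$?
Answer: $-24285$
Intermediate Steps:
$a = -24119$ ($a = \frac{1}{2} \left(-48238\right) = -24119$)
$U + a = -166 - 24119 = -24285$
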